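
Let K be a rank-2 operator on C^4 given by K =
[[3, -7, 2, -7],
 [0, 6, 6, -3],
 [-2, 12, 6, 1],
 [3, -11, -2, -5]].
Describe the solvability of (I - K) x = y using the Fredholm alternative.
(I - K) is invertible (det(I - K) = -90 ≠ 0), so for every y in C^4 the equation (I - K) x = y has a unique solution.

K has rank 2 and factors as K = U V^T = u1 v1^T + u2 v2^T with u1 = (1, 3, 3, -1), v1 = (0, 2, 2, -1), u2 = (-3, 0, 2, -3), v2 = (-1, 3, 0, 2) (multiplying out reproduces the displayed K). The nonzero eigenvalues of U V^T coincide with those of the 2 x 2 matrix G = V^T U = [[v1·u1, v1·u2], [v2·u1, v2·u2]] = [[13, 7], [6, -3]], and by the Sylvester determinant identity det(I_4 - U V^T) = det(I_2 - V^T U) = det([[-12, -7], [-6, 4]]) = (-12)(4) - (-7)(-6) = -90. (Direct check: I - K =
[[-2, 7, -2, 7],
 [0, -5, -6, 3],
 [2, -12, -5, -1],
 [-3, 11, 2, 6]]
has determinant -90.) The finite-dimensional Fredholm alternative says: either (I - K) is invertible, or ker(I - K) ≠ {0} and then range(I - K) = ker((I - K)^*)^⊥, with dim ker(I - K) = dim ker((I - K)^*). Since det(I - K) ≠ 0, 1 is not an eigenvalue of K and ker(I - K) = {0}, so we are in the first case: for every y there is a unique x = (I - K)^(-1) y. (Explicitly, by the Woodbury identity, (I - U V^T)^(-1) = I + U (I_2 - G)^(-1) V^T.)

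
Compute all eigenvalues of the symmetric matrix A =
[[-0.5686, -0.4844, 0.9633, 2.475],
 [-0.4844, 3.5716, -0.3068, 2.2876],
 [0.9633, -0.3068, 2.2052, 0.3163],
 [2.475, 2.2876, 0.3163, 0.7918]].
sigma(A) ≈ {-3, 1, 3, 5}

A is real symmetric, so its spectrum consists of real eigenvalues. Expanding the characteristic polynomial of the displayed matrix gives
  det(λ I - A) = p(λ) = λ^4 + (-6)λ^3 + (-4)λ^2 + (54.0022)λ + (-45.0033).
Solving p(λ) = 0 yields eigenvalues ≈ -3, 1, 3, 5. (A is shown rounded to 4 decimals, so these recover the underlying integer eigenvalues to within that precision.)
Verification: the trace of A = 6 equals the sum of eigenvalues 6, and det(A) ≈ -45.0033 matches the eigenvalue product -45.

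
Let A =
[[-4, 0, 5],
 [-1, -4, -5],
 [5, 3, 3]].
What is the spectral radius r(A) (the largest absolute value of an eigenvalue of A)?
r(A) ≈ 5.9662

The eigenvalues of A are the roots of its characteristic polynomial. With M = A (coefficients from the trace, the sum of principal 2x2 minors, and det A):
  p(λ) = det(λ I - M) = λ^3 + 5λ^2 - 18λ - 73.
No integer candidate from the rational root theorem (±divisors of 73) is a root, so the roots are irrational. The cubic discriminant is Δ = 42305 > 0, so there are three distinct real roots. p(-6) = -1 and p(-5) = 17 have opposite signs, so a root lies in (-6, -5); Newton's method refines it to λ ≈ -5.9662. p(-4) = 15 and p(-3) = -1 have opposite signs, so a root lies in (-4, -3); Newton's method refines it to λ ≈ -3.0481. p(4) = -1 and p(5) = 87 have opposite signs, so a root lies in (4, 5); Newton's method refines it to λ ≈ 4.0142. Check (Vieta): the three roots sum to -5, matching tr M = -5.
Thus the eigenvalues (to 4 decimals) are -5.9662 (modulus 5.9662); -3.0481 (modulus 3.0481); 4.0142 (modulus 4.0142). The spectral radius is the largest modulus: r(A) ≈ 5.9662. (Cross-check: r(A) ≤ ||A||_2 ≈ 8.8523; equality holds whenever A is normal, though it can also hold for some non-normal A.)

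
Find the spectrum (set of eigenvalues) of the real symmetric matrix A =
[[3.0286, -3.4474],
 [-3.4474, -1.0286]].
sigma(A) ≈ {-3, 5}

A is real symmetric, so its spectrum consists of real eigenvalues. Expanding the characteristic polynomial of the displayed matrix gives
  det(λ I - A) = p(λ) = λ^2 + (-2)λ + (-15).
Solving p(λ) = 0 yields eigenvalues ≈ -3, 5. (A is shown rounded to 4 decimals, so these recover the underlying integer eigenvalues to within that precision.)
Verification: the trace of A = 2 equals the sum of eigenvalues 2, and det(A) ≈ -14.9998 matches the eigenvalue product -15.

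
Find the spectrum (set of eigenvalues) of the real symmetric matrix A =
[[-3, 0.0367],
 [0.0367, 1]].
sigma(A) ≈ {-3, 1}

A is real symmetric, so its spectrum consists of real eigenvalues. Expanding the characteristic polynomial of the displayed matrix gives
  det(λ I - A) = p(λ) = λ^2 + (2)λ + (-3).
Solving p(λ) = 0 yields eigenvalues ≈ -3, 1. (A is shown rounded to 4 decimals, so these recover the underlying integer eigenvalues to within that precision.)
Verification: the trace of A = -2 equals the sum of eigenvalues -2, and det(A) ≈ -3.0001 matches the eigenvalue product -3.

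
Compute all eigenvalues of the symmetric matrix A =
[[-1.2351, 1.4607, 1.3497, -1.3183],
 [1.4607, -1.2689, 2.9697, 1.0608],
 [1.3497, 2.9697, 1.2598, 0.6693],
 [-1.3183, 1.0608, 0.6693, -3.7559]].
sigma(A) ≈ {-5, -3, -1, 4}

A is real symmetric, so its spectrum consists of real eigenvalues. Expanding the characteristic polynomial of the displayed matrix gives
  det(λ I - A) = p(λ) = λ^4 + (5)λ^3 + (-13)λ^2 + (-77)λ + (-60).
Solving p(λ) = 0 yields eigenvalues ≈ -5, -3, -1, 4. (A is shown rounded to 4 decimals, so these recover the underlying integer eigenvalues to within that precision.)
Verification: the trace of A = -5 equals the sum of eigenvalues -5, and det(A) ≈ -60.0002 matches the eigenvalue product -60.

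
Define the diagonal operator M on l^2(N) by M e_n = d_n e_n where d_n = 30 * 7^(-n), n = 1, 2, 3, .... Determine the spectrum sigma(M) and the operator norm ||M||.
sigma(M) = {30 * 7^(-n) : n ≥ 1} ∪ {0}; ||M|| = 30/7

A bounded diagonal operator on l^2 with diagonal entries d_n has spectrum equal to the closure of {d_n : n ≥ 1}: every d_n is an eigenvalue (with eigenvector e_n), so {d_n} ⊂ sigma(M); the spectrum is closed, so its closure is too; and for lambda not in the closure, (M - lambda I) has bounded inverse (the diagonal entries 1/(d_n - lambda) are bounded). For our sequence d_n = 30 * 7^(-n), n = 1, 2, 3, ...:
  - {d_n} = {30 * 7^(-n) : n ≥ 1}; the only limit point is 0
  - closure = {30 * 7^(-n) : n ≥ 1} ∪ {0}
For the norm: a diagonal operator has ||M|| = sup_n |d_n|. Here d_n = 30 * 7^(-n) is positive and decreasing, so sup_n |d_n| = d_1 = 30/7. So ||M|| = 30/7.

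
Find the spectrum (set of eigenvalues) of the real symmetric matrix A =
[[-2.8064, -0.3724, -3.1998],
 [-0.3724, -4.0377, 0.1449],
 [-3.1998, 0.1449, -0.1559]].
sigma(A) ≈ {-5, -4, 2}

A is real symmetric, so its spectrum consists of real eigenvalues. Expanding the characteristic polynomial of the displayed matrix gives
  det(λ I - A) = p(λ) = λ^3 + (7)λ^2 + (2)λ + (-40).
Solving p(λ) = 0 yields eigenvalues ≈ -5, -4, 2. (A is shown rounded to 4 decimals, so these recover the underlying integer eigenvalues to within that precision.)
Verification: the trace of A = -7 equals the sum of eigenvalues -7, and det(A) ≈ 40.0002 matches the eigenvalue product 40.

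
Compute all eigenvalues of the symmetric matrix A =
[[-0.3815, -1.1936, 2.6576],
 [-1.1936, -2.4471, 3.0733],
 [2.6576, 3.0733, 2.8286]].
sigma(A) ≈ {-5, 0, 5}

A is real symmetric, so its spectrum consists of real eigenvalues. Expanding the characteristic polynomial of the displayed matrix gives
  det(λ I - A) = p(λ) = λ^3 + (0)λ^2 + (-25)λ + (0).
Solving p(λ) = 0 yields eigenvalues ≈ -5, 0, 5. (A is shown rounded to 4 decimals, so these recover the underlying integer eigenvalues to within that precision.)
Verification: the trace of A = 0 equals the sum of eigenvalues 0, and det(A) ≈ -0.0001 matches the eigenvalue product 0.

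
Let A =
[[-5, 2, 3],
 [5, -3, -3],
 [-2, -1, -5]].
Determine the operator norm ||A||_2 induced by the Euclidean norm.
||A||_2 ≈ 9.095 (= sqrt(largest eigenvalue of A^T A))

||A||_2 = sigma_max(A) = sqrt(lambda_max(A^T A)). Form the symmetric matrix M = A^T A =
[[54, -23, -20],
 [-23, 14, 20],
 [-20, 20, 43]].
Its characteristic polynomial (trace, sum of principal 2x2 minors, determinant of M give the coefficients) is
  p(λ) = det(λ I - M) = λ^3 - 111λ^2 + 2351λ - 961.
No integer candidate from the rational root theorem (±divisors of 961) is a root, so the roots are irrational. The cubic discriminant is Δ = 15354840064 > 0, so there are three distinct real roots. p(0) = -961 and p(1) = 1280 have opposite signs, so a root lies in (0, 1); Newton's method refines it to λ ≈ 0.4169. p(27) = 1280 and p(28) = -205 have opposite signs, so a root lies in (27, 28); Newton's method refines it to λ ≈ 27.8642. p(82) = -3175 and p(83) = 1280 have opposite signs, so a root lies in (82, 83); Newton's method refines it to λ ≈ 82.7189. Check (Vieta): the three roots sum to 111, matching tr M = 111.
So the eigenvalues of A^T A are ≈ 0.4169, 27.8642, 82.7189 (all ≥ 0, as they must be for A^T A). The largest is λ_max ≈ 82.7189, hence ||A||_2 = sqrt(λ_max) ≈ 9.095.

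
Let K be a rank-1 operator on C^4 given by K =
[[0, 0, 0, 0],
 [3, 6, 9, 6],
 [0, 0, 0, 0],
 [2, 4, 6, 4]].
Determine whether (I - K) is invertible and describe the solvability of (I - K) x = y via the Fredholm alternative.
(I - K) is invertible (det(I - K) = -9 ≠ 0), so for every y in C^4 the equation (I - K) x = y has a unique solution.

K has rank 1, so it is an outer product K = u v^T: every row of K is a multiple of one row vector. Reading off the entries, u = (0, -3, 0, -2) and v = (-1, -2, -3, -2) (row i of K equals u_i·v^T). A rank-one matrix u v^T satisfies K u = u (v·u) and kills the (3)-dimensional subspace v^⊥, so its characteristic polynomial is lambda^3 (lambda - v·u) with v·u = tr K = 10. Hence the eigenvalues of I - K are 1 (multiplicity 3) and 1 - (10) = -9, so det(I - K) = -9. (Direct check: I - K =
[[1, 0, 0, 0],
 [-3, -5, -9, -6],
 [0, 0, 1, 0],
 [-2, -4, -6, -3]]
has determinant -9.) The finite-dimensional Fredholm alternative says: either (I - K) is invertible, or ker(I - K) ≠ {0} and then range(I - K) = ker((I - K)^*)^⊥, with dim ker(I - K) = dim ker((I - K)^*). Since det(I - K) ≠ 0, 1 is not an eigenvalue of K and ker(I - K) = {0}, so we are in the first case: for every y there is a unique x = (I - K)^(-1) y. Explicitly, by the Sherman–Morrison formula, (I - u v^T)^(-1) = I + u v^T/(1 - v·u), i.e. (I - K)^(-1) = I + K/(-9).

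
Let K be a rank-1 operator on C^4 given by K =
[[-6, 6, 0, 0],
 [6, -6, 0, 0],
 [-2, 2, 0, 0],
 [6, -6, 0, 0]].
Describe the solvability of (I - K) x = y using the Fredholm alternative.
(I - K) is invertible (det(I - K) = 13 ≠ 0), so for every y in C^4 the equation (I - K) x = y has a unique solution.

K has rank 1, so it is an outer product K = u v^T: every row of K is a multiple of one row vector. Reading off the entries, u = (3, -3, 1, -3) and v = (-2, 2, 0, 0) (row i of K equals u_i·v^T). A rank-one matrix u v^T satisfies K u = u (v·u) and kills the (3)-dimensional subspace v^⊥, so its characteristic polynomial is lambda^3 (lambda - v·u) with v·u = tr K = -12. Hence the eigenvalues of I - K are 1 (multiplicity 3) and 1 - (-12) = 13, so det(I - K) = 13. (Direct check: I - K =
[[7, -6, 0, 0],
 [-6, 7, 0, 0],
 [2, -2, 1, 0],
 [-6, 6, 0, 1]]
has determinant 13.) The finite-dimensional Fredholm alternative says: either (I - K) is invertible, or ker(I - K) ≠ {0} and then range(I - K) = ker((I - K)^*)^⊥, with dim ker(I - K) = dim ker((I - K)^*). Since det(I - K) ≠ 0, 1 is not an eigenvalue of K and ker(I - K) = {0}, so we are in the first case: for every y there is a unique x = (I - K)^(-1) y. Explicitly, by the Sherman–Morrison formula, (I - u v^T)^(-1) = I + u v^T/(1 - v·u), i.e. (I - K)^(-1) = I + K/(13).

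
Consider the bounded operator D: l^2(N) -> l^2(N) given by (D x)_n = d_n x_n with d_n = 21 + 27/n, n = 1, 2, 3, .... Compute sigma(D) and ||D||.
sigma(D) = {21 + 27/n : n ≥ 1} ∪ {21}; ||D|| = 48

A bounded diagonal operator on l^2 with diagonal entries d_n has spectrum equal to the closure of {d_n : n ≥ 1}: every d_n is an eigenvalue (with eigenvector e_n), so {d_n} ⊂ sigma(D); the spectrum is closed, so its closure is too; and for lambda not in the closure, (D - lambda I) has bounded inverse (the diagonal entries 1/(d_n - lambda) are bounded). For our sequence d_n = 21 + 27/n, n = 1, 2, 3, ...:
  - {d_n} = {21 + 27/n : n ≥ 1}; the only limit point is 21
  - closure = {21 + 27/n : n ≥ 1} ∪ {21}
For the norm: a diagonal operator has ||D|| = sup_n |d_n|. Here d_n = 21 + 27/n is positive and decreasing, so sup_n |d_n| = d_1 = 21 + 27 = 48. So ||D|| = 48.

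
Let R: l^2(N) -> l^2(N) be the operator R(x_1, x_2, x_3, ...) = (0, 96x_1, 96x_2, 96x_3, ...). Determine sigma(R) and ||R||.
sigma(R) = closed disk {z in C : |z| ≤ 96}; ||R|| = 96

Note R = 96·U where U is the unit right shift (U x)_k = x_{k-1} (with x_0 := 0); so ||R|| = 96||U|| and sigma(R) = 96·sigma(U). ||R x||^2 = sum_{k≥1} |96x_k|^2 = 9216||x||^2, so ||R|| = 96 and sigma(R) ⊂ {|z| ≤ 96}. For any |lambda| < 96, the equation (R - lambda I) x = 0 forces x_1 = 0, then 96x_k = lambda x_{k+1} ⇒ x = 0, so R has no eigenvalues. But (R - lambda I) is not surjective for |lambda| < 96: solving (R - lambda I) x = e_1 would require x_n proportional to (lambda/96)^(-n), which is not in l^2. So every |lambda| < 96 lies in the residual spectrum. The boundary |lambda| = 96 is in the approximate point spectrum (the spectrum is closed). Hence sigma(R) is the closed disk of radius 96.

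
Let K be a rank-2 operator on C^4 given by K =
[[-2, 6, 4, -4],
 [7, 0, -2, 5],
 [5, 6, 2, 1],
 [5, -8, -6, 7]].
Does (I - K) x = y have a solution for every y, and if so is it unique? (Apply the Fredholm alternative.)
(I - K) is invertible (det(I - K) = 6 ≠ 0), so for every y in C^4 the equation (I - K) x = y has a unique solution.

K has rank 2 and factors as K = U V^T = u1 v1^T + u2 v2^T with u1 = (-2, 1, -1, 3), v1 = (1, -3, -2, 2), u2 = (0, -3, -3, -1), v2 = (-2, -1, 0, -1) (multiplying out reproduces the displayed K). The nonzero eigenvalues of U V^T coincide with those of the 2 x 2 matrix G = V^T U = [[v1·u1, v1·u2], [v2·u1, v2·u2]] = [[3, 13], [0, 4]], and by the Sylvester determinant identity det(I_4 - U V^T) = det(I_2 - V^T U) = det([[-2, -13], [0, -3]]) = (-2)(-3) - (-13)(0) = 6. (Direct check: I - K =
[[3, -6, -4, 4],
 [-7, 1, 2, -5],
 [-5, -6, -1, -1],
 [-5, 8, 6, -6]]
has determinant 6.) The finite-dimensional Fredholm alternative says: either (I - K) is invertible, or ker(I - K) ≠ {0} and then range(I - K) = ker((I - K)^*)^⊥, with dim ker(I - K) = dim ker((I - K)^*). Since det(I - K) ≠ 0, 1 is not an eigenvalue of K and ker(I - K) = {0}, so we are in the first case: for every y there is a unique x = (I - K)^(-1) y. (Explicitly, by the Woodbury identity, (I - U V^T)^(-1) = I + U (I_2 - G)^(-1) V^T.)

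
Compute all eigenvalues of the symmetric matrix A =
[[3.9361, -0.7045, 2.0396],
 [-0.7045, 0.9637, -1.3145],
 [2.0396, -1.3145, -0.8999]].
sigma(A) ≈ {-2, 1, 5}

A is real symmetric, so its spectrum consists of real eigenvalues. Expanding the characteristic polynomial of the displayed matrix gives
  det(λ I - A) = p(λ) = λ^3 + (-4)λ^2 + (-7)λ + (10).
Solving p(λ) = 0 yields eigenvalues ≈ -2, 1, 5. (A is shown rounded to 4 decimals, so these recover the underlying integer eigenvalues to within that precision.)
Verification: the trace of A = 4 equals the sum of eigenvalues 4, and det(A) ≈ -9.9995 matches the eigenvalue product -10.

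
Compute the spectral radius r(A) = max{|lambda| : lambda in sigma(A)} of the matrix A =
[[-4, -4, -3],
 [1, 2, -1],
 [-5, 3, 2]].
r(A) ≈ 5.7986

The eigenvalues of A are the roots of its characteristic polynomial. With M = A (coefficients from the trace, the sum of principal 2x2 minors, and det A):
  p(λ) = det(λ I - M) = λ^3 - 20λ + 79.
No integer candidate from the rational root theorem (±divisors of 79) is a root, so the roots are irrational. The cubic discriminant is Δ = -136507 < 0, so there is one real root and a complex-conjugate pair. p(-6) = -17 and p(-5) = 54 have opposite signs, so a root lies in (-6, -5); Newton's method refines it to λ ≈ -5.7986. Dividing out (λ - (-5.7986)) leaves approximately λ^2 - 5.7986λ + 13.6239. For λ^2 - 5.7986λ + 13.6239 the discriminant is -20.8718. It is negative, so the remaining roots are the complex-conjugate pair λ ≈ 2.8993 ± 2.2843i. Their product equals the constant term, so |λ|^2 ≈ 13.6239 and |λ| ≈ 3.6911.
Thus the eigenvalues (to 4 decimals) are -5.7986 (modulus 5.7986); 2.8993 ± 2.2843i (modulus 3.6911). The spectral radius is the largest modulus: r(A) ≈ 5.7986. (Cross-check: r(A) ≤ ||A||_2 ≈ 6.6313; equality holds whenever A is normal, though it can also hold for some non-normal A.)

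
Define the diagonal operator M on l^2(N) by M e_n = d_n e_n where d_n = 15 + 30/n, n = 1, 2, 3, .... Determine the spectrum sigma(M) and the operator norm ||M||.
sigma(M) = {15 + 30/n : n ≥ 1} ∪ {15}; ||M|| = 45

A bounded diagonal operator on l^2 with diagonal entries d_n has spectrum equal to the closure of {d_n : n ≥ 1}: every d_n is an eigenvalue (with eigenvector e_n), so {d_n} ⊂ sigma(M); the spectrum is closed, so its closure is too; and for lambda not in the closure, (M - lambda I) has bounded inverse (the diagonal entries 1/(d_n - lambda) are bounded). For our sequence d_n = 15 + 30/n, n = 1, 2, 3, ...:
  - {d_n} = {15 + 30/n : n ≥ 1}; the only limit point is 15
  - closure = {15 + 30/n : n ≥ 1} ∪ {15}
For the norm: a diagonal operator has ||M|| = sup_n |d_n|. Here d_n = 15 + 30/n is positive and decreasing, so sup_n |d_n| = d_1 = 15 + 30 = 45. So ||M|| = 45.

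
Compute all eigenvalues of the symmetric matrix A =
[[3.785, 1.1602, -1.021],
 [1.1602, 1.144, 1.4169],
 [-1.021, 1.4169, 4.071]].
sigma(A) ≈ {0, 4, 5}

A is real symmetric, so its spectrum consists of real eigenvalues. Expanding the characteristic polynomial of the displayed matrix gives
  det(λ I - A) = p(λ) = λ^3 + (-9)λ^2 + (20)λ + (0).
Solving p(λ) = 0 yields eigenvalues ≈ 0, 4, 5. (A is shown rounded to 4 decimals, so these recover the underlying integer eigenvalues to within that precision.)
Verification: the trace of A = 9 equals the sum of eigenvalues 9, and det(A) ≈ -0.0004 matches the eigenvalue product 0.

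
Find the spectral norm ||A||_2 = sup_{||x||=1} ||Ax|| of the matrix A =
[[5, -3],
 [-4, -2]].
||A||_2 = sqrt((54 + sqrt(980))/2) ≈ 6.5309 (= sqrt(largest eigenvalue of A^T A))

||A||_2 = sigma_max(A) = sqrt(lambda_max(A^T A)). Form the symmetric matrix M = A^T A =
[[41, -7],
 [-7, 13]].
Its characteristic polynomial (trace, determinant of M give the coefficients) is
  p(λ) = det(λ I - M) = λ^2 - 54λ + 484.
For λ^2 - 54λ + 484 the discriminant is 980. It is nonnegative but not a perfect square, so the roots are real and irrational: λ = (54 ± sqrt(980))/2 ≈ 42.6525, 11.3475.
So the eigenvalues of A^T A are ≈ 11.3475, 42.6525 (all ≥ 0, as they must be for A^T A). The largest is λ_max = (54 + sqrt(980))/2 ≈ 42.6525, hence ||A||_2 = sqrt(λ_max) = sqrt((54 + sqrt(980))/2) ≈ 6.5309.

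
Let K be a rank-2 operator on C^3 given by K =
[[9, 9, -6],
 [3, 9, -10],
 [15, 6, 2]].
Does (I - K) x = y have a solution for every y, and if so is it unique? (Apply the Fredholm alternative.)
(I - K) is invertible (det(I - K) = 221 ≠ 0), so for every y in C^3 the equation (I - K) x = y has a unique solution.

K has rank 2 and factors as K = U V^T = u1 v1^T + u2 v2^T with u1 = (0, 2, -3), v1 = (-3, 0, -2), u2 = (-3, -3, -2), v2 = (-3, -3, 2) (multiplying out reproduces the displayed K). The nonzero eigenvalues of U V^T coincide with those of the 2 x 2 matrix G = V^T U = [[v1·u1, v1·u2], [v2·u1, v2·u2]] = [[6, 13], [-12, 14]], and by the Sylvester determinant identity det(I_3 - U V^T) = det(I_2 - V^T U) = det([[-5, -13], [12, -13]]) = (-5)(-13) - (-13)(12) = 221. (Direct check: I - K =
[[-8, -9, 6],
 [-3, -8, 10],
 [-15, -6, -1]]
has determinant 221.) The finite-dimensional Fredholm alternative says: either (I - K) is invertible, or ker(I - K) ≠ {0} and then range(I - K) = ker((I - K)^*)^⊥, with dim ker(I - K) = dim ker((I - K)^*). Since det(I - K) ≠ 0, 1 is not an eigenvalue of K and ker(I - K) = {0}, so we are in the first case: for every y there is a unique x = (I - K)^(-1) y. (Explicitly, by the Woodbury identity, (I - U V^T)^(-1) = I + U (I_2 - G)^(-1) V^T.)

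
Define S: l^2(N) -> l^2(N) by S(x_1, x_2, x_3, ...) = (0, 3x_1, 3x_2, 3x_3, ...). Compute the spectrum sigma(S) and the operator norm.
sigma(S) = closed disk {z in C : |z| ≤ 3}; ||S|| = 3

Note S = 3·U where U is the unit right shift (U x)_k = x_{k-1} (with x_0 := 0); so ||S|| = 3||U|| and sigma(S) = 3·sigma(U). ||S x||^2 = sum_{k≥1} |3x_k|^2 = 9||x||^2, so ||S|| = 3 and sigma(S) ⊂ {|z| ≤ 3}. For any |lambda| < 3, the equation (S - lambda I) x = 0 forces x_1 = 0, then 3x_k = lambda x_{k+1} ⇒ x = 0, so S has no eigenvalues. But (S - lambda I) is not surjective for |lambda| < 3: solving (S - lambda I) x = e_1 would require x_n proportional to (lambda/3)^(-n), which is not in l^2. So every |lambda| < 3 lies in the residual spectrum. The boundary |lambda| = 3 is in the approximate point spectrum (the spectrum is closed). Hence sigma(S) is the closed disk of radius 3.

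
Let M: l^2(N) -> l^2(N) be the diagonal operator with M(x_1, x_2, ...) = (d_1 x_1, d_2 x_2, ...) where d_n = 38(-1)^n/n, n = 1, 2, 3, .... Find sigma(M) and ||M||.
sigma(M) = {38(-1)^n/n : n ≥ 1} ∪ {0}; ||M|| = 38

A bounded diagonal operator on l^2 with diagonal entries d_n has spectrum equal to the closure of {d_n : n ≥ 1}: every d_n is an eigenvalue (with eigenvector e_n), so {d_n} ⊂ sigma(M); the spectrum is closed, so its closure is too; and for lambda not in the closure, (M - lambda I) has bounded inverse (the diagonal entries 1/(d_n - lambda) are bounded). For our sequence d_n = 38(-1)^n/n, n = 1, 2, 3, ...:
  - {d_n} = {38(-1)^n/n : n ≥ 1}; the only limit point is 0
  - closure = {38(-1)^n/n : n ≥ 1} ∪ {0}
For the norm: a diagonal operator has ||M|| = sup_n |d_n|. Here |d_n| = 38/n is decreasing, so sup_n |d_n| = |d_1| = 38. So ||M|| = 38.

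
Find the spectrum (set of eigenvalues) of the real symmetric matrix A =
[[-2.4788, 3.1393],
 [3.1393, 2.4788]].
sigma(A) ≈ {-4, 4}

A is real symmetric, so its spectrum consists of real eigenvalues. Expanding the characteristic polynomial of the displayed matrix gives
  det(λ I - A) = p(λ) = λ^2 + (0)λ + (-16).
Solving p(λ) = 0 yields eigenvalues ≈ -4, 4. (A is shown rounded to 4 decimals, so these recover the underlying integer eigenvalues to within that precision.)
Verification: the trace of A = 0 equals the sum of eigenvalues 0, and det(A) ≈ -15.9997 matches the eigenvalue product -16.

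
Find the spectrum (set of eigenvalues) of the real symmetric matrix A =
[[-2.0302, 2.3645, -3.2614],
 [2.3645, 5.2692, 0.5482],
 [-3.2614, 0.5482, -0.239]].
sigma(A) ≈ {-5, 2, 6}

A is real symmetric, so its spectrum consists of real eigenvalues. Expanding the characteristic polynomial of the displayed matrix gives
  det(λ I - A) = p(λ) = λ^3 + (-3)λ^2 + (-28)λ + (59.999).
Solving p(λ) = 0 yields eigenvalues ≈ -5, 2, 6. (A is shown rounded to 4 decimals, so these recover the underlying integer eigenvalues to within that precision.)
Verification: the trace of A = 3 equals the sum of eigenvalues 3, and det(A) ≈ -59.9990 matches the eigenvalue product -60.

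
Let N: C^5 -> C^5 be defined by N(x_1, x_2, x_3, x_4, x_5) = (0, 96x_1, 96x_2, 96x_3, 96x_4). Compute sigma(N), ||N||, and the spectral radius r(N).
sigma(N) = {0}; ||N|| = 96; r(N) = 0. (N is nilpotent with N^5 = 0.)

On C^5, N is a strictly lower-triangular matrix with 96 on the subdiagonal and zeros elsewhere, so its characteristic polynomial is lambda^5 and every eigenvalue is 0: sigma(N) = {0}. For the operator norm, N e_i = 96e_{i+1} for i = 1, ..., 4 and N e_5 = 0, so the singular values of N are 96 (with multiplicity 4) and 0; hence ||N|| = 96. The spectral radius r(N) = max|lambda| = 0. Note ||N|| > r(N) — characteristic of non-normal nilpotent operators. Indeed N^5 = 0.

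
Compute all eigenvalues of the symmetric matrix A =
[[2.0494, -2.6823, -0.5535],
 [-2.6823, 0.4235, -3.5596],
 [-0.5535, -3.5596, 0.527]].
sigma(A) ≈ {-4, 2, 5}

A is real symmetric, so its spectrum consists of real eigenvalues. Expanding the characteristic polynomial of the displayed matrix gives
  det(λ I - A) = p(λ) = λ^3 + (-3)λ^2 + (-18)λ + (40).
Solving p(λ) = 0 yields eigenvalues ≈ -4, 2, 5. (A is shown rounded to 4 decimals, so these recover the underlying integer eigenvalues to within that precision.)
Verification: the trace of A = 3 equals the sum of eigenvalues 3, and det(A) ≈ -40.0010 matches the eigenvalue product -40.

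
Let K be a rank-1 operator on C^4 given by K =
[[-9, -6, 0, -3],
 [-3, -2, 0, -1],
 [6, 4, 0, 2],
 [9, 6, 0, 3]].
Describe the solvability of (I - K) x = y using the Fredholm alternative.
(I - K) is invertible (det(I - K) = 9 ≠ 0), so for every y in C^4 the equation (I - K) x = y has a unique solution.

K has rank 1, so it is an outer product K = u v^T: every row of K is a multiple of one row vector. Reading off the entries, u = (3, 1, -2, -3) and v = (-3, -2, 0, -1) (row i of K equals u_i·v^T). A rank-one matrix u v^T satisfies K u = u (v·u) and kills the (3)-dimensional subspace v^⊥, so its characteristic polynomial is lambda^3 (lambda - v·u) with v·u = tr K = -8. Hence the eigenvalues of I - K are 1 (multiplicity 3) and 1 - (-8) = 9, so det(I - K) = 9. (Direct check: I - K =
[[10, 6, 0, 3],
 [3, 3, 0, 1],
 [-6, -4, 1, -2],
 [-9, -6, 0, -2]]
has determinant 9.) The finite-dimensional Fredholm alternative says: either (I - K) is invertible, or ker(I - K) ≠ {0} and then range(I - K) = ker((I - K)^*)^⊥, with dim ker(I - K) = dim ker((I - K)^*). Since det(I - K) ≠ 0, 1 is not an eigenvalue of K and ker(I - K) = {0}, so we are in the first case: for every y there is a unique x = (I - K)^(-1) y. Explicitly, by the Sherman–Morrison formula, (I - u v^T)^(-1) = I + u v^T/(1 - v·u), i.e. (I - K)^(-1) = I + K/(9).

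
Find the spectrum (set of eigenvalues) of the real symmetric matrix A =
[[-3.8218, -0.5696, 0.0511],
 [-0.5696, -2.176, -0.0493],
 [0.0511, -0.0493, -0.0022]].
sigma(A) ≈ {-4, -2, 0}

A is real symmetric, so its spectrum consists of real eigenvalues. Expanding the characteristic polynomial of the displayed matrix gives
  det(λ I - A) = p(λ) = λ^3 + (6)λ^2 + (8)λ + (0).
Solving p(λ) = 0 yields eigenvalues ≈ -4, -2, 0. (A is shown rounded to 4 decimals, so these recover the underlying integer eigenvalues to within that precision.)
Verification: the trace of A = -6 equals the sum of eigenvalues -6, and det(A) ≈ 0.0003 matches the eigenvalue product 0.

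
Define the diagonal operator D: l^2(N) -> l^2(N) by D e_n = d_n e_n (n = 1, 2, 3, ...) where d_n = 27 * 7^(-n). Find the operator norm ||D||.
||D|| = 27/7 (attained at n = 1)

For D diagonal, ||D|| = sup_n |d_n|. The sequence d_n = 27 * 7^(-n) is positive and strictly decreasing (ratio 7^(-1) < 1), so the supremum is d_1 = 27/7. Hence ||D|| = 27/7.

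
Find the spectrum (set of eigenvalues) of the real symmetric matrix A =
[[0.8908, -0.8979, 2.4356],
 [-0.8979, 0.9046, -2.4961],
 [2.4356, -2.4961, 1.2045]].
sigma(A) ≈ {-2, 0, 5}

A is real symmetric, so its spectrum consists of real eigenvalues. Expanding the characteristic polynomial of the displayed matrix gives
  det(λ I - A) = p(λ) = λ^3 + (-3)λ^2 + (-10)λ + (0).
Solving p(λ) = 0 yields eigenvalues ≈ -2, 0, 5. (A is shown rounded to 4 decimals, so these recover the underlying integer eigenvalues to within that precision.)
Verification: the trace of A = 3 equals the sum of eigenvalues 3, and det(A) ≈ 0.0007 matches the eigenvalue product 0.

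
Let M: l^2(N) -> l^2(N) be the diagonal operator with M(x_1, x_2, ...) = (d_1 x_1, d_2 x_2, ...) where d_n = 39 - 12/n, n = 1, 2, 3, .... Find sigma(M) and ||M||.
sigma(M) = {39 - 12/n : n ≥ 1} ∪ {39}; ||M|| = 39

A bounded diagonal operator on l^2 with diagonal entries d_n has spectrum equal to the closure of {d_n : n ≥ 1}: every d_n is an eigenvalue (with eigenvector e_n), so {d_n} ⊂ sigma(M); the spectrum is closed, so its closure is too; and for lambda not in the closure, (M - lambda I) has bounded inverse (the diagonal entries 1/(d_n - lambda) are bounded). For our sequence d_n = 39 - 12/n, n = 1, 2, 3, ...:
  - {d_n} = {39 - 12/n : n ≥ 1}; the only limit point is 39
  - closure = {39 - 12/n : n ≥ 1} ∪ {39}
For the norm: a diagonal operator has ||M|| = sup_n |d_n|. Here d_n = 39 - 12/n increases monotonically from d_1 = 27 toward 39, with all terms in [27, 39); so sup_n |d_n| = 39 (the supremum is the limit, not attained). So ||M|| = 39.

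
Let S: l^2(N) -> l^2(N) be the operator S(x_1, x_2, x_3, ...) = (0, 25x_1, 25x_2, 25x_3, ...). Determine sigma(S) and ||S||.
sigma(S) = closed disk {z in C : |z| ≤ 25}; ||S|| = 25

Note S = 25·U where U is the unit right shift (U x)_k = x_{k-1} (with x_0 := 0); so ||S|| = 25||U|| and sigma(S) = 25·sigma(U). ||S x||^2 = sum_{k≥1} |25x_k|^2 = 625||x||^2, so ||S|| = 25 and sigma(S) ⊂ {|z| ≤ 25}. For any |lambda| < 25, the equation (S - lambda I) x = 0 forces x_1 = 0, then 25x_k = lambda x_{k+1} ⇒ x = 0, so S has no eigenvalues. But (S - lambda I) is not surjective for |lambda| < 25: solving (S - lambda I) x = e_1 would require x_n proportional to (lambda/25)^(-n), which is not in l^2. So every |lambda| < 25 lies in the residual spectrum. The boundary |lambda| = 25 is in the approximate point spectrum (the spectrum is closed). Hence sigma(S) is the closed disk of radius 25.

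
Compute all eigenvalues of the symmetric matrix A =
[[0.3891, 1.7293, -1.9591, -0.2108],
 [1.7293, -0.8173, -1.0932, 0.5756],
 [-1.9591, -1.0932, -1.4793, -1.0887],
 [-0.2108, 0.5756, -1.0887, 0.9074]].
sigma(A) ≈ {-3, -2, 1, 3}

A is real symmetric, so its spectrum consists of real eigenvalues. Expanding the characteristic polynomial of the displayed matrix gives
  det(λ I - A) = p(λ) = λ^4 + (1)λ^3 + (-11)λ^2 + (-9)λ + (18).
Solving p(λ) = 0 yields eigenvalues ≈ -3, -2, 1, 3. (A is shown rounded to 4 decimals, so these recover the underlying integer eigenvalues to within that precision.)
Verification: the trace of A = -1 equals the sum of eigenvalues -1, and det(A) ≈ 18.0002 matches the eigenvalue product 18.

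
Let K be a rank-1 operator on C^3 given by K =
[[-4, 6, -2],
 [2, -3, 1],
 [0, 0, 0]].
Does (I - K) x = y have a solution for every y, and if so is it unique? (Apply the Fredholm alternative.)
(I - K) is invertible (det(I - K) = 8 ≠ 0), so for every y in C^3 the equation (I - K) x = y has a unique solution.

K has rank 1, so it is an outer product K = u v^T: every row of K is a multiple of one row vector. Reading off the entries, u = (2, -1, 0) and v = (-2, 3, -1) (row i of K equals u_i·v^T). A rank-one matrix u v^T satisfies K u = u (v·u) and kills the (2)-dimensional subspace v^⊥, so its characteristic polynomial is lambda^2 (lambda - v·u) with v·u = tr K = -7. Hence the eigenvalues of I - K are 1 (multiplicity 2) and 1 - (-7) = 8, so det(I - K) = 8. (Direct check: I - K =
[[5, -6, 2],
 [-2, 4, -1],
 [0, 0, 1]]
has determinant 8.) The finite-dimensional Fredholm alternative says: either (I - K) is invertible, or ker(I - K) ≠ {0} and then range(I - K) = ker((I - K)^*)^⊥, with dim ker(I - K) = dim ker((I - K)^*). Since det(I - K) ≠ 0, 1 is not an eigenvalue of K and ker(I - K) = {0}, so we are in the first case: for every y there is a unique x = (I - K)^(-1) y. Explicitly, by the Sherman–Morrison formula, (I - u v^T)^(-1) = I + u v^T/(1 - v·u), i.e. (I - K)^(-1) = I + K/(8).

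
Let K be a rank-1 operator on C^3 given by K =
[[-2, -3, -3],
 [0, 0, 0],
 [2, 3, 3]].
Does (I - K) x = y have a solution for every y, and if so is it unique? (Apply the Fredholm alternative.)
(I - K) is singular (det(I - K) = 0, i.e. 1 ∈ sigma(K)). (I - K) x = y is solvable iff y ⊥ ker((I - K)^*) = span{(-2, -3, -3)}, i.e. iff -2y_1 - 3y_2 - 3y_3 = 0. When solvable, the solutions are x = y + c·(1, 0, -1), c arbitrary (ker(I - K) = span{(1, 0, -1)}, dimension 1).

K has rank 1, so it is an outer product K = u v^T: every row of K is a multiple of one row vector. Reading off the entries, u = (1, 0, -1) and v = (-2, -3, -3) (row i of K equals u_i·v^T). A rank-one matrix u v^T satisfies K u = u (v·u) and kills the (2)-dimensional subspace v^⊥, so its characteristic polynomial is lambda^2 (lambda - v·u) with v·u = tr K = 1. Hence the eigenvalues of I - K are 1 (multiplicity 2) and 1 - (1) = 0, so det(I - K) = 0. (Direct check: I - K =
[[3, 3, 3],
 [0, 1, 0],
 [-2, -3, -2]]
has determinant 0.) So 1 is an eigenvalue of K and (I - K) is not invertible. The finite-dimensional Fredholm alternative says: either (I - K) is invertible, or ker(I - K) ≠ {0} and then range(I - K) = ker((I - K)^*)^⊥, with dim ker(I - K) = dim ker((I - K)^*). We are in the second case, so we need both kernels. Kernel of I - K: (I - K) u = u - u (v·u) = u - u = 0, so ker(I - K) = span{u} = span{(1, 0, -1)} (it is exactly 1-dimensional because rank(I - K) = 2). Kernel of the adjoint: K is real, so (I - K)^* = I - K^T = I - v u^T, and (I - v u^T) v = v - v (u·v) = 0; hence ker((I - K)^*) = span{v} = span{(-2, -3, -3)}. Therefore (I - K) x = y is solvable iff <y, v> = 0, i.e. iff -2y_1 - 3y_2 - 3y_3 = 0. When this holds, K y = u (v·y) = 0, so (I - K) y = y and x = y is a particular solution; the full solution set is the line x = y + c·u = y + c·(1, 0, -1), c ∈ C.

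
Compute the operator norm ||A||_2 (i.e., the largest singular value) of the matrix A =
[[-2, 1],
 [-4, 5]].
||A||_2 = sqrt((46 + sqrt(1972))/2) ≈ 6.7234 (= sqrt(largest eigenvalue of A^T A))

||A||_2 = sigma_max(A) = sqrt(lambda_max(A^T A)). Form the symmetric matrix M = A^T A =
[[20, -22],
 [-22, 26]].
Its characteristic polynomial (trace, determinant of M give the coefficients) is
  p(λ) = det(λ I - M) = λ^2 - 46λ + 36.
For λ^2 - 46λ + 36 the discriminant is 1972. It is nonnegative but not a perfect square, so the roots are real and irrational: λ = (46 ± sqrt(1972))/2 ≈ 45.2036, 0.7964.
So the eigenvalues of A^T A are ≈ 0.7964, 45.2036 (all ≥ 0, as they must be for A^T A). The largest is λ_max = (46 + sqrt(1972))/2 ≈ 45.2036, hence ||A||_2 = sqrt(λ_max) = sqrt((46 + sqrt(1972))/2) ≈ 6.7234.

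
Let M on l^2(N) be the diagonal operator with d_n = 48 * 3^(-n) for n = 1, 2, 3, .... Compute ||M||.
||M|| = 16 (attained at n = 1)

For M diagonal, ||M|| = sup_n |d_n|. The sequence d_n = 48 * 3^(-n) is positive and strictly decreasing (ratio 3^(-1) < 1), so the supremum is d_1 = 48/3 = 16. Hence ||M|| = 16.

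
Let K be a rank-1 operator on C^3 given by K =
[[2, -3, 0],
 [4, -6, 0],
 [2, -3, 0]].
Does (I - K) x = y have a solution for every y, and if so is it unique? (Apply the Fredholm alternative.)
(I - K) is invertible (det(I - K) = 5 ≠ 0), so for every y in C^3 the equation (I - K) x = y has a unique solution.

K has rank 1, so it is an outer product K = u v^T: every row of K is a multiple of one row vector. Reading off the entries, u = (1, 2, 1) and v = (2, -3, 0) (row i of K equals u_i·v^T). A rank-one matrix u v^T satisfies K u = u (v·u) and kills the (2)-dimensional subspace v^⊥, so its characteristic polynomial is lambda^2 (lambda - v·u) with v·u = tr K = -4. Hence the eigenvalues of I - K are 1 (multiplicity 2) and 1 - (-4) = 5, so det(I - K) = 5. (Direct check: I - K =
[[-1, 3, 0],
 [-4, 7, 0],
 [-2, 3, 1]]
has determinant 5.) The finite-dimensional Fredholm alternative says: either (I - K) is invertible, or ker(I - K) ≠ {0} and then range(I - K) = ker((I - K)^*)^⊥, with dim ker(I - K) = dim ker((I - K)^*). Since det(I - K) ≠ 0, 1 is not an eigenvalue of K and ker(I - K) = {0}, so we are in the first case: for every y there is a unique x = (I - K)^(-1) y. Explicitly, by the Sherman–Morrison formula, (I - u v^T)^(-1) = I + u v^T/(1 - v·u), i.e. (I - K)^(-1) = I + K/(5).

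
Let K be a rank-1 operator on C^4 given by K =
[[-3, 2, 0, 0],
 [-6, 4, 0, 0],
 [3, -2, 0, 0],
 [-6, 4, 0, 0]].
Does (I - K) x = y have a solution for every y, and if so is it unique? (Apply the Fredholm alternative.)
(I - K) is singular (det(I - K) = 0, i.e. 1 ∈ sigma(K)). (I - K) x = y is solvable iff y ⊥ ker((I - K)^*) = span{(-3, 2, 0, 0)}, i.e. iff -3y_1 + 2y_2 = 0. When solvable, the solutions are x = y + c·(1, 2, -1, 2), c arbitrary (ker(I - K) = span{(1, 2, -1, 2)}, dimension 1).

K has rank 1, so it is an outer product K = u v^T: every row of K is a multiple of one row vector. Reading off the entries, u = (1, 2, -1, 2) and v = (-3, 2, 0, 0) (row i of K equals u_i·v^T). A rank-one matrix u v^T satisfies K u = u (v·u) and kills the (3)-dimensional subspace v^⊥, so its characteristic polynomial is lambda^3 (lambda - v·u) with v·u = tr K = 1. Hence the eigenvalues of I - K are 1 (multiplicity 3) and 1 - (1) = 0, so det(I - K) = 0. (Direct check: I - K =
[[4, -2, 0, 0],
 [6, -3, 0, 0],
 [-3, 2, 1, 0],
 [6, -4, 0, 1]]
has determinant 0.) So 1 is an eigenvalue of K and (I - K) is not invertible. The finite-dimensional Fredholm alternative says: either (I - K) is invertible, or ker(I - K) ≠ {0} and then range(I - K) = ker((I - K)^*)^⊥, with dim ker(I - K) = dim ker((I - K)^*). We are in the second case, so we need both kernels. Kernel of I - K: (I - K) u = u - u (v·u) = u - u = 0, so ker(I - K) = span{u} = span{(1, 2, -1, 2)} (it is exactly 1-dimensional because rank(I - K) = 3). Kernel of the adjoint: K is real, so (I - K)^* = I - K^T = I - v u^T, and (I - v u^T) v = v - v (u·v) = 0; hence ker((I - K)^*) = span{v} = span{(-3, 2, 0, 0)}. Therefore (I - K) x = y is solvable iff <y, v> = 0, i.e. iff -3y_1 + 2y_2 = 0. When this holds, K y = u (v·y) = 0, so (I - K) y = y and x = y is a particular solution; the full solution set is the line x = y + c·u = y + c·(1, 2, -1, 2), c ∈ C.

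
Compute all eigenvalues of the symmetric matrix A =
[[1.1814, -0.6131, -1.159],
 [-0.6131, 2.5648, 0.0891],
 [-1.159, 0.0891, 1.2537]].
sigma(A) ≈ {0, 2, 3}

A is real symmetric, so its spectrum consists of real eigenvalues. Expanding the characteristic polynomial of the displayed matrix gives
  det(λ I - A) = p(λ) = λ^3 + (-5)λ^2 + (6)λ + (0).
Solving p(λ) = 0 yields eigenvalues ≈ 0, 2, 3. (A is shown rounded to 4 decimals, so these recover the underlying integer eigenvalues to within that precision.)
Verification: the trace of A = 5 equals the sum of eigenvalues 5, and det(A) ≈ -0.0005 matches the eigenvalue product 0.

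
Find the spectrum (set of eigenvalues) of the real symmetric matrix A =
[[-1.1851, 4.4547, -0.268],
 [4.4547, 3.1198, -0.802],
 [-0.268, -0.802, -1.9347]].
sigma(A) ≈ {-4, -2, 6}

A is real symmetric, so its spectrum consists of real eigenvalues. Expanding the characteristic polynomial of the displayed matrix gives
  det(λ I - A) = p(λ) = λ^3 + (0)λ^2 + (-28)λ + (-48).
Solving p(λ) = 0 yields eigenvalues ≈ -4, -2, 6. (A is shown rounded to 4 decimals, so these recover the underlying integer eigenvalues to within that precision.)
Verification: the trace of A = 0 equals the sum of eigenvalues 0, and det(A) ≈ 47.9991 matches the eigenvalue product 48.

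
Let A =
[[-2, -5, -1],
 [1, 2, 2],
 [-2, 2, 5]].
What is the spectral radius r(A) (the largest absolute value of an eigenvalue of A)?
r(A) ≈ 6.4305

The eigenvalues of A are the roots of its characteristic polynomial. With M = A (coefficients from the trace, the sum of principal 2x2 minors, and det A):
  p(λ) = det(λ I - M) = λ^3 - 5λ^2 - 5λ - 27.
No integer candidate from the rational root theorem (±divisors of 27) is a root, so the roots are irrational. The cubic discriminant is Δ = -44208 < 0, so there is one real root and a complex-conjugate pair. p(6) = -21 and p(7) = 36 have opposite signs, so a root lies in (6, 7); Newton's method refines it to λ ≈ 6.4305. Dividing out (λ - (6.4305)) leaves approximately λ^2 + 1.4305λ + 4.1987. For λ^2 + 1.4305λ + 4.1987 the discriminant is -14.7487. It is negative, so the remaining roots are the complex-conjugate pair λ ≈ -0.7152 ± 1.9202i. Their product equals the constant term, so |λ|^2 ≈ 4.1987 and |λ| ≈ 2.0491.
Thus the eigenvalues (to 4 decimals) are 6.4305 (modulus 6.4305); -0.7152 ± 1.9202i (modulus 2.0491). The spectral radius is the largest modulus: r(A) ≈ 6.4305. (Cross-check: r(A) ≤ ||A||_2 ≈ 7.1163; equality holds whenever A is normal, though it can also hold for some non-normal A.)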